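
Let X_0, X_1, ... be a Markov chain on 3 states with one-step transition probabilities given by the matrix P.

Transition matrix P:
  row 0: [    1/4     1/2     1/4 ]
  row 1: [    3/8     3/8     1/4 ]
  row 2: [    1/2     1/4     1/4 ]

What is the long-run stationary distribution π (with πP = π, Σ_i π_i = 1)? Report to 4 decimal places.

π = [0.3611, 0.3889, 0.2500]

Balance equations π_j = Σ_i π_i·P[i][j]:
  π_0 = 1/4·π_0 + 3/8·π_1 + 1/2·π_2
  π_1 = 1/2·π_0 + 3/8·π_1 + 1/4·π_2
  normalize: π_0 + π_1 + π_2 = 1
Solving the linear system gives exactly π = [13/36, 7/18, 1/4].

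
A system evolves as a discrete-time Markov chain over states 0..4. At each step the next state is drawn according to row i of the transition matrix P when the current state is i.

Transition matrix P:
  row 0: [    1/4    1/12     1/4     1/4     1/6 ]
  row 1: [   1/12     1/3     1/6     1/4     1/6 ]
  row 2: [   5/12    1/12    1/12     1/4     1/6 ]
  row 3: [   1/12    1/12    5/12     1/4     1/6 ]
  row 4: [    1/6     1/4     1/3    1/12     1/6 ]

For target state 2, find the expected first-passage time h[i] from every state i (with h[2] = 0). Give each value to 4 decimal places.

First-step conditioning: h[2] = 0; for i ≠ 2, h[i] = 1 + Σ_k P[i][k]·h[k].
  h[0] = 1 + 1/4·h[0] + 1/12·h[1] + 1/4·h[3] + 1/6·h[4]
  h[1] = 1 + 1/12·h[0] + 1/3·h[1] + 1/4·h[3] + 1/6·h[4]
  h[3] = 1 + 1/12·h[0] + 1/12·h[1] + 1/4·h[3] + 1/6·h[4]
  h[4] = 1 + 1/6·h[0] + 1/4·h[1] + 1/12·h[3] + 1/6·h[4]
Solving the 4×4 linear system over states ≠ 2 gives exactly h = [648/187, 720/187, 0, 540/187, 624/187] (h[2] = 0 is the target).

h = [3.4652, 3.8503, 0.0000, 2.8877, 3.3369]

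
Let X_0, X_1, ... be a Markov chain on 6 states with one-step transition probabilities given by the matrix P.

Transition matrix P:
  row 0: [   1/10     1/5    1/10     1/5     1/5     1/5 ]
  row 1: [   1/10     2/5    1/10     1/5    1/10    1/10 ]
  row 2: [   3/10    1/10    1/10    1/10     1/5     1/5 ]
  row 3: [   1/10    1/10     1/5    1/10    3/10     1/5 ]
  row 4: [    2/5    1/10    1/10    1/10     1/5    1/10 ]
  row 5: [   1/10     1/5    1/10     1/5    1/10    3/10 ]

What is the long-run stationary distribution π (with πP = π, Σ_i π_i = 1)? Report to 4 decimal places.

π = [0.1765, 0.1939, 0.1155, 0.1551, 0.1780, 0.1809]

Balance equations π_j = Σ_i π_i·P[i][j]:
  π_0 = 1/10·π_0 + 1/10·π_1 + 3/10·π_2 + 1/10·π_3 + 2/5·π_4 + 1/10·π_5
  π_1 = 1/5·π_0 + 2/5·π_1 + 1/10·π_2 + 1/10·π_3 + 1/10·π_4 + 1/5·π_5
  π_2 = 1/10·π_0 + 1/10·π_1 + 1/10·π_2 + 1/5·π_3 + 1/10·π_4 + 1/10·π_5
  π_3 = 1/5·π_0 + 1/5·π_1 + 1/10·π_2 + 1/10·π_3 + 1/10·π_4 + 1/5·π_5
  π_4 = 1/5·π_0 + 1/10·π_1 + 1/5·π_2 + 3/10·π_3 + 1/5·π_4 + 1/10·π_5
  normalize: π_0 + π_1 + π_2 + π_3 + π_4 + π_5 = 1
Solving the linear system gives exactly π = [1742/9869, 7655/39476, 1140/9869, 1531/9869, 1757/9869, 7141/39476].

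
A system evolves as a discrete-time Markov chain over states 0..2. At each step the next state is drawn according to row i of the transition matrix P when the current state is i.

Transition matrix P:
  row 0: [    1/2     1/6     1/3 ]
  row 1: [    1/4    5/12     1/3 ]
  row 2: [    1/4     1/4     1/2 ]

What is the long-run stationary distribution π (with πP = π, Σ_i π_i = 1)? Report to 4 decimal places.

π = [0.3333, 0.2667, 0.4000]

Balance equations π_j = Σ_i π_i·P[i][j]:
  π_0 = 1/2·π_0 + 1/4·π_1 + 1/4·π_2
  π_1 = 1/6·π_0 + 5/12·π_1 + 1/4·π_2
  normalize: π_0 + π_1 + π_2 = 1
Solving the linear system gives exactly π = [1/3, 4/15, 2/5].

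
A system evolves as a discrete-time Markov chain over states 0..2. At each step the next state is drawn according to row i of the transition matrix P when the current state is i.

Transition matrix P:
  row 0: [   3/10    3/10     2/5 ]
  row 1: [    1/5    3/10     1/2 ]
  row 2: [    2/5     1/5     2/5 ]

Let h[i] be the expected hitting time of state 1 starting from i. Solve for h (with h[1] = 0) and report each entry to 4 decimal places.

First-step conditioning: h[1] = 0; for i ≠ 1, h[i] = 1 + Σ_k P[i][k]·h[k].
  h[0] = 1 + 3/10·h[0] + 2/5·h[2]
  h[2] = 1 + 2/5·h[0] + 2/5·h[2]
Solving the 2×2 linear system over states ≠ 1 gives exactly h = [50/13, 0, 55/13] (h[1] = 0 is the target).

h = [3.8462, 0.0000, 4.2308]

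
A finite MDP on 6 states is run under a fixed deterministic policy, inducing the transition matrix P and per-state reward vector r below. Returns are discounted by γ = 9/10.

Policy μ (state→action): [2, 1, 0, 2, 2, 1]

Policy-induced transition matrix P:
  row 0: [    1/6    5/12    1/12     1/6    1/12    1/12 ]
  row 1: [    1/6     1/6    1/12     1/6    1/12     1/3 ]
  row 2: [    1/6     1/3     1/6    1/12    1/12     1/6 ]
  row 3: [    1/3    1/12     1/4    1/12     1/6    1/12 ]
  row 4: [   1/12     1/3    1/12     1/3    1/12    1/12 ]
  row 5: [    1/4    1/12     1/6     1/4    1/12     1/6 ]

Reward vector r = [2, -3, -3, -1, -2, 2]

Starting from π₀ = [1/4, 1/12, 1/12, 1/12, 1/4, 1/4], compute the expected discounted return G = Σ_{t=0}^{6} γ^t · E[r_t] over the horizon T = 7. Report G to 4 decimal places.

G = -3.3051

t=0: π = [0.2500, 0.0833, 0.0833, 0.0833, 0.2500, 0.2500], E[r] = -0.0833, γ^t·E[r] = -0.083333, running G = -0.083333
t=1: π = [0.1806, 0.2569, 0.1250, 0.2153, 0.0903, 0.1319], E[r] = -0.9167, γ^t·E[r] = -0.825000, running G = -0.908333
t=2: π = [0.2060, 0.2188, 0.1406, 0.1644, 0.1013, 0.1690], E[r] = -0.6950, γ^t·E[r] = -0.562969, running G = -1.471302
t=3: π = [0.1997, 0.2307, 0.1365, 0.1722, 0.0970, 0.1638], E[r] = -0.7409, γ^t·E[r] = -0.540141, running G = -2.011443
t=4: π = [0.2009, 0.2275, 0.1371, 0.1708, 0.0977, 0.1660], E[r] = -0.7259, γ^t·E[r] = -0.476276, running G = -2.487718
t=5: π = [0.2008, 0.2280, 0.1371, 0.1711, 0.0976, 0.1655], E[r] = -0.7287, γ^t·E[r] = -0.430292, running G = -2.918010
t=6: π = [0.2008, 0.2279, 0.1371, 0.1710, 0.0976, 0.1655], E[r] = -0.7284, γ^t·E[r] = -0.387119, running G = -3.305129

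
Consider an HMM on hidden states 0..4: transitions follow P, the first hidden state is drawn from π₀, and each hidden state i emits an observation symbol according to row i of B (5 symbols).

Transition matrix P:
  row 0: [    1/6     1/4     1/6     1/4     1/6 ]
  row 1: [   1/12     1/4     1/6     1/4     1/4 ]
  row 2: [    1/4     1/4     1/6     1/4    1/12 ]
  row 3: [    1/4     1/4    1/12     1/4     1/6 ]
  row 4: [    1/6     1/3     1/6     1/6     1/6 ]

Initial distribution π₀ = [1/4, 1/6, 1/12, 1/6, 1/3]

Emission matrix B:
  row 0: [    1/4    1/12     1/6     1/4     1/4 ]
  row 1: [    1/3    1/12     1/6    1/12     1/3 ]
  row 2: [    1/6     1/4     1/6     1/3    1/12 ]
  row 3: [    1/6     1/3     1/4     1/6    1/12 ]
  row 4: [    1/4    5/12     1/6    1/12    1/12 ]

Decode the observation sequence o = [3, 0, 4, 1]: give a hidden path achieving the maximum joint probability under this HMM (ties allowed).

path = [0, 1, 1, 4]

t=0: δ = [6.250e-02, 1.389e-02, 2.778e-02, 2.778e-02, 2.778e-02]  (obs o_0=3)
t=1: δ = [2.604e-03, 5.208e-03, 1.736e-03, 2.604e-03, 2.604e-03]  ψ = [0, 0, 0, 0, 0]  (obs o_1=0)
t=2: δ = [1.628e-04, 4.340e-04, 7.234e-05, 1.085e-04, 1.085e-04]  ψ = [3, 1, 1, 1, 1]  (obs o_2=4)
t=3: δ = [3.014e-06, 9.042e-06, 1.808e-05, 3.617e-05, 4.521e-05]  ψ = [1, 1, 1, 1, 1]  (obs o_3=1)
backtrack: best end state = 4; path = [0, 1, 1, 4]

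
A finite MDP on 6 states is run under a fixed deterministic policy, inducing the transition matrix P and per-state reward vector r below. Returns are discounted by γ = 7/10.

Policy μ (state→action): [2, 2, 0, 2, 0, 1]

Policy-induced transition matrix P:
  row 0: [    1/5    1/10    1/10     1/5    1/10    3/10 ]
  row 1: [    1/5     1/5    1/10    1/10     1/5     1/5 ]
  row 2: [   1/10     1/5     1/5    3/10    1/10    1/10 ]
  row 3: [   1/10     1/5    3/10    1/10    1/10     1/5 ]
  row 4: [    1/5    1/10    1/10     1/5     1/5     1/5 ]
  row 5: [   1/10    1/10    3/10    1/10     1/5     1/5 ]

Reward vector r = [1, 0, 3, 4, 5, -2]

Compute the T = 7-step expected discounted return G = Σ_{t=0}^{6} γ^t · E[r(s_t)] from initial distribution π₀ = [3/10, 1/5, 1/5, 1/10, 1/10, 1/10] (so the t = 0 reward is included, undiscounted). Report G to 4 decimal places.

G = 5.1136

t=0: π = [0.3000, 0.2000, 0.2000, 0.1000, 0.1000, 0.1000], E[r] = 1.6000, γ^t·E[r] = 1.600000, running G = 1.600000
t=1: π = [0.1600, 0.1500, 0.1600, 0.1800, 0.1400, 0.2100], E[r] = 1.6400, γ^t·E[r] = 1.148000, running G = 2.748000
t=2: π = [0.1450, 0.1490, 0.1940, 0.1620, 0.1500, 0.2000], E[r] = 1.7250, γ^t·E[r] = 0.845250, running G = 3.593250
t=3: π = [0.1444, 0.1505, 0.1918, 0.1683, 0.1499, 0.1951], E[r] = 1.7523, γ^t·E[r] = 0.601039, running G = 4.194289
t=4: π = [0.1445, 0.1511, 0.1919, 0.1678, 0.1496, 0.1953], E[r] = 1.7485, γ^t·E[r] = 0.419803, running G = 4.614092
t=5: π = [0.1445, 0.1511, 0.1918, 0.1678, 0.1496, 0.1953], E[r] = 1.7484, γ^t·E[r] = 0.293855, running G = 4.907947
t=6: π = [0.1445, 0.1511, 0.1918, 0.1678, 0.1496, 0.1953], E[r] = 1.7484, γ^t·E[r] = 0.205694, running G = 5.113641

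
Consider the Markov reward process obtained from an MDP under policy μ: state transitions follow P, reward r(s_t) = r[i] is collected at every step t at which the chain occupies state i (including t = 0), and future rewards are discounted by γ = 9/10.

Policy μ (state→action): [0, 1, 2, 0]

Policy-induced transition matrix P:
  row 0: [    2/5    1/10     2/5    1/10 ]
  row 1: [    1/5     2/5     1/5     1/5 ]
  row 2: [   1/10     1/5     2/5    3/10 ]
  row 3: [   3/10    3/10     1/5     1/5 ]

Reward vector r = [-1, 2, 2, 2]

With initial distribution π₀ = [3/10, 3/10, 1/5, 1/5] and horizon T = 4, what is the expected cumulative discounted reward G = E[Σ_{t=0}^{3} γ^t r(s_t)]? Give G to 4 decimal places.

t=0: π = [0.3000, 0.3000, 0.2000, 0.2000], E[r] = 1.1000, γ^t·E[r] = 1.100000, running G = 1.100000
t=1: π = [0.2600, 0.2500, 0.3000, 0.1900], E[r] = 1.2200, γ^t·E[r] = 1.098000, running G = 2.198000
t=2: π = [0.2410, 0.2430, 0.3120, 0.2040], E[r] = 1.2770, γ^t·E[r] = 1.034370, running G = 3.232370
t=3: π = [0.2374, 0.2449, 0.3106, 0.2071], E[r] = 1.2878, γ^t·E[r] = 0.938806, running G = 4.171176

G = 4.1712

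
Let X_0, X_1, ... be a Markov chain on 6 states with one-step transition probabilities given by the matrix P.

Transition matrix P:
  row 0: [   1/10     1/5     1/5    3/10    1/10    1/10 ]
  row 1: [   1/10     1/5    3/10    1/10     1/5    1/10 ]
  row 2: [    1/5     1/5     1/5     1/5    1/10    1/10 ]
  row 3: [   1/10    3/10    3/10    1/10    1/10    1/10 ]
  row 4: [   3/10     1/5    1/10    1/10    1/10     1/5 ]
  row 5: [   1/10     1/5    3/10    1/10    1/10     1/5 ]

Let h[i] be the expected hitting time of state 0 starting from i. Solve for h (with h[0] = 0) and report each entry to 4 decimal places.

First-step conditioning: h[0] = 0; for i ≠ 0, h[i] = 1 + Σ_k P[i][k]·h[k].
  h[1] = 1 + 1/5·h[1] + 3/10·h[2] + 1/10·h[3] + 1/5·h[4] + 1/10·h[5]
  h[2] = 1 + 1/5·h[1] + 1/5·h[2] + 1/5·h[3] + 1/10·h[4] + 1/10·h[5]
  h[3] = 1 + 3/10·h[1] + 3/10·h[2] + 1/10·h[3] + 1/10·h[4] + 1/10·h[5]
  h[4] = 1 + 1/5·h[1] + 1/10·h[2] + 1/10·h[3] + 1/10·h[4] + 1/5·h[5]
  h[5] = 1 + 1/5·h[1] + 3/10·h[2] + 1/10·h[3] + 1/10·h[4] + 1/5·h[5]
Solving the 5×5 linear system over states ≠ 0 gives exactly h = [0, 27005/4107, 25000/4107, 27455/4107, 22505/4107, 27505/4107] (h[0] = 0 is the target).

h = [0.0000, 6.5754, 6.0872, 6.6849, 5.4797, 6.6971]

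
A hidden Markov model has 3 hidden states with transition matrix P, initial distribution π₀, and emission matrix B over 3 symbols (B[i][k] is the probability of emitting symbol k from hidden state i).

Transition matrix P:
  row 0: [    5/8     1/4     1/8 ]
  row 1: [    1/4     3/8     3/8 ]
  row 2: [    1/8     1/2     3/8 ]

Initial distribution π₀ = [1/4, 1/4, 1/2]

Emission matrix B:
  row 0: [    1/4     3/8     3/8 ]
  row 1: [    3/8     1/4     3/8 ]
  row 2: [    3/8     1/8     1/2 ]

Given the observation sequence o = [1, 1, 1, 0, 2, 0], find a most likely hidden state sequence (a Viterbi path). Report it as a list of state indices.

t=0: δ = [9.375e-02, 6.250e-02, 6.250e-02]  (obs o_0=1)
t=1: δ = [2.197e-02, 7.812e-03, 2.930e-03]  ψ = [0, 2, 1]  (obs o_1=1)
t=2: δ = [5.150e-03, 1.373e-03, 3.662e-04]  ψ = [0, 0, 1]  (obs o_2=1)
t=3: δ = [8.047e-04, 4.828e-04, 2.414e-04]  ψ = [0, 0, 0]  (obs o_3=0)
t=4: δ = [1.886e-04, 7.544e-05, 9.052e-05]  ψ = [0, 0, 1]  (obs o_4=2)
t=5: δ = [2.947e-05, 1.768e-05, 1.273e-05]  ψ = [0, 0, 2]  (obs o_5=0)
backtrack: best end state = 0; path = [0, 0, 0, 0, 0, 0]

path = [0, 0, 0, 0, 0, 0]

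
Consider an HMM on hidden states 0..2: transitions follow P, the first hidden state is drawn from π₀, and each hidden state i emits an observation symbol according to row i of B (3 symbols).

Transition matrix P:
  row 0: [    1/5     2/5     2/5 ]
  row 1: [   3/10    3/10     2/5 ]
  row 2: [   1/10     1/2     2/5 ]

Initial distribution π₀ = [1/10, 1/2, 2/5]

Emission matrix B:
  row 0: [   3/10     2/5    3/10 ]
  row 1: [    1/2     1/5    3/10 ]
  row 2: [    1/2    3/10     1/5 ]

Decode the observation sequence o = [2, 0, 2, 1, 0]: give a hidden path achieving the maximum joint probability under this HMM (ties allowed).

path = [1, 2, 1, 2, 1]

t=0: δ = [3.000e-02, 1.500e-01, 8.000e-02]  (obs o_0=2)
t=1: δ = [1.350e-02, 2.250e-02, 3.000e-02]  ψ = [1, 1, 1]  (obs o_1=0)
t=2: δ = [2.025e-03, 4.500e-03, 2.400e-03]  ψ = [1, 2, 2]  (obs o_2=2)
t=3: δ = [5.400e-04, 2.700e-04, 5.400e-04]  ψ = [1, 1, 1]  (obs o_3=1)
t=4: δ = [3.240e-05, 1.350e-04, 1.080e-04]  ψ = [0, 2, 0]  (obs o_4=0)
backtrack: best end state = 1; path = [1, 2, 1, 2, 1]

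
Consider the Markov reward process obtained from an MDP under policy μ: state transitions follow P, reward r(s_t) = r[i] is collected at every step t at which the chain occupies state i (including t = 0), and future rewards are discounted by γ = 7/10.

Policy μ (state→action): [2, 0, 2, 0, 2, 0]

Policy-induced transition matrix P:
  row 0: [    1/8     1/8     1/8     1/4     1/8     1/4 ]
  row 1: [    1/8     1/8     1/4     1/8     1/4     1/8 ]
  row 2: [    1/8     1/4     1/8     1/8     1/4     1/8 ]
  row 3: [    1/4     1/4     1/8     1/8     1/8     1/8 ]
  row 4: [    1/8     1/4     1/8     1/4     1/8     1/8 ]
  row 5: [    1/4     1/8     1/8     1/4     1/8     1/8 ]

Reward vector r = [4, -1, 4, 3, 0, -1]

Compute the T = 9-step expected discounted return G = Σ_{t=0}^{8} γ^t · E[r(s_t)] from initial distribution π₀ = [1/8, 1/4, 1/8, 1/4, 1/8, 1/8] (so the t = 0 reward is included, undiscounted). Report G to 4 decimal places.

G = 4.6403

t=0: π = [0.1250, 0.2500, 0.1250, 0.2500, 0.1250, 0.1250], E[r] = 1.3750, γ^t·E[r] = 1.375000, running G = 1.375000
t=1: π = [0.1719, 0.1875, 0.1563, 0.1719, 0.1719, 0.1406], E[r] = 1.5000, γ^t·E[r] = 1.050000, running G = 2.425000
t=2: π = [0.1641, 0.1875, 0.1484, 0.1855, 0.1680, 0.1465], E[r] = 1.4727, γ^t·E[r] = 0.721602, running G = 3.146602
t=3: π = [0.1665, 0.1877, 0.1484, 0.1848, 0.1670, 0.1455], E[r] = 1.4810, γ^t·E[r] = 0.507968, running G = 3.654570
t=4: π = [0.1663, 0.1875, 0.1485, 0.1849, 0.1670, 0.1458], E[r] = 1.4803, γ^t·E[r] = 0.355424, running G = 4.009994
t=5: π = [0.1663, 0.1875, 0.1484, 0.1849, 0.1670, 0.1458], E[r] = 1.4804, γ^t·E[r] = 0.248819, running G = 4.258813
t=6: π = [0.1663, 0.1875, 0.1484, 0.1849, 0.1670, 0.1458], E[r] = 1.4804, γ^t·E[r] = 0.174173, running G = 4.432986
t=7: π = [0.1663, 0.1875, 0.1484, 0.1849, 0.1670, 0.1458], E[r] = 1.4805, γ^t·E[r] = 0.121921, running G = 4.554908
t=8: π = [0.1663, 0.1875, 0.1484, 0.1849, 0.1670, 0.1458], E[r] = 1.4805, γ^t·E[r] = 0.085345, running G = 4.640253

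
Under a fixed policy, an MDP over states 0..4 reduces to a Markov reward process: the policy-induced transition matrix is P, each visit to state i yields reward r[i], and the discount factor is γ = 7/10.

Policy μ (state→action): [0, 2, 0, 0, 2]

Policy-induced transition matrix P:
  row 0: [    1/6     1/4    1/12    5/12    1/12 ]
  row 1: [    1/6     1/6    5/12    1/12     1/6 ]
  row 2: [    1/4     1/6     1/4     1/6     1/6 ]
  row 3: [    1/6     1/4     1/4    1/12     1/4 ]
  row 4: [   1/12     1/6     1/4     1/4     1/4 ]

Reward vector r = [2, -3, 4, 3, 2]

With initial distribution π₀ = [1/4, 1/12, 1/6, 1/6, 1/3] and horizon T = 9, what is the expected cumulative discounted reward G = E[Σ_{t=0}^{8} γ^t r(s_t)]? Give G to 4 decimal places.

G = 5.8229

t=0: π = [0.2500, 0.0833, 0.1667, 0.1667, 0.3333], E[r] = 2.0833, γ^t·E[r] = 2.083333, running G = 2.083333
t=1: π = [0.1528, 0.2014, 0.2222, 0.2361, 0.1875], E[r] = 1.6736, γ^t·E[r] = 1.171528, running G = 3.254861
t=2: π = [0.1696, 0.1991, 0.2581, 0.1840, 0.1892], E[r] = 1.7049, γ^t·E[r] = 0.835382, running G = 4.090243
t=3: π = [0.1724, 0.1961, 0.2549, 0.1929, 0.1836], E[r] = 1.7221, γ^t·E[r] = 0.590673, running G = 4.680916
t=4: π = [0.1726, 0.1971, 0.2540, 0.1927, 0.1837], E[r] = 1.7150, γ^t·E[r] = 0.411775, running G = 5.092691
t=5: π = [0.1725, 0.1971, 0.2541, 0.1926, 0.1836], E[r] = 1.7153, γ^t·E[r] = 0.288288, running G = 5.380980
t=6: π = [0.1725, 0.1971, 0.2541, 0.1926, 0.1836], E[r] = 1.7153, γ^t·E[r] = 0.201807, running G = 5.582786
t=7: π = [0.1725, 0.1971, 0.2541, 0.1926, 0.1836], E[r] = 1.7153, γ^t·E[r] = 0.141265, running G = 5.724051
t=8: π = [0.1725, 0.1971, 0.2541, 0.1926, 0.1836], E[r] = 1.7153, γ^t·E[r] = 0.098885, running G = 5.822937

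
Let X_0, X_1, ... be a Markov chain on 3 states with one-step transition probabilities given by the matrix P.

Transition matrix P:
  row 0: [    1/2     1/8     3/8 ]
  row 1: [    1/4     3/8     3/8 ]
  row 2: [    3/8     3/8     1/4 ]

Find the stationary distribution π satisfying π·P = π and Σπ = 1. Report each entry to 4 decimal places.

Balance equations π_j = Σ_i π_i·P[i][j]:
  π_0 = 1/2·π_0 + 1/4·π_1 + 3/8·π_2
  π_1 = 1/8·π_0 + 3/8·π_1 + 3/8·π_2
  normalize: π_0 + π_1 + π_2 = 1
Solving the linear system gives exactly π = [7/18, 5/18, 1/3].

π = [0.3889, 0.2778, 0.3333]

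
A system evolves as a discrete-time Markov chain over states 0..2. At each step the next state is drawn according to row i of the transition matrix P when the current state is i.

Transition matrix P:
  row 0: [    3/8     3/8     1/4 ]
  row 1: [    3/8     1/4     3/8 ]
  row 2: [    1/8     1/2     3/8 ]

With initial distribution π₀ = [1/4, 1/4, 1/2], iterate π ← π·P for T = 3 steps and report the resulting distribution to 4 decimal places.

π = [0.2891, 0.3721, 0.3389]

t=0: π = [0.2500, 0.2500, 0.5000]
t=1: π = [0.2500, 0.4063, 0.3438]
t=2: π = [0.2891, 0.3672, 0.3438]
t=3: π = [0.2891, 0.3721, 0.3389]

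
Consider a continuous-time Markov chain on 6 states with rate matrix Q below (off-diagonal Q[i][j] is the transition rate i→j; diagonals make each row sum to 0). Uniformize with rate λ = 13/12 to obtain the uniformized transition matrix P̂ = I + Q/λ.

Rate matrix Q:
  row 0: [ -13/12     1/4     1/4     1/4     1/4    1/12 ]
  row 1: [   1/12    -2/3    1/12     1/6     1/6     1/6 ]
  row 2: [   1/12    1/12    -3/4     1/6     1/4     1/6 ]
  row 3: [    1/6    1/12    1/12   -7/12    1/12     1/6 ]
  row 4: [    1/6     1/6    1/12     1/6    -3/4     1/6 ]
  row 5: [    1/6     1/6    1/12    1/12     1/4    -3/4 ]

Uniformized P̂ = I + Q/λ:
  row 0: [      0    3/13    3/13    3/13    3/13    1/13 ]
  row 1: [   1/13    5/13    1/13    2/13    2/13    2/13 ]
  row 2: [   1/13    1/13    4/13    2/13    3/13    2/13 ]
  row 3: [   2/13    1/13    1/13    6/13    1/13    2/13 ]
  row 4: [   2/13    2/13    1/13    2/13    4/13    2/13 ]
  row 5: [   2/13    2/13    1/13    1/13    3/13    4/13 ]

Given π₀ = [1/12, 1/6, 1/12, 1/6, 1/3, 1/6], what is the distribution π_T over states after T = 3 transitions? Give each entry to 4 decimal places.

π = [0.1133, 0.1788, 0.1222, 0.2143, 0.2000, 0.1715]

t=0: π = [0.0833, 0.1667, 0.0833, 0.1667, 0.3333, 0.1667]
t=1: π = [0.1218, 0.1795, 0.1090, 0.1987, 0.2179, 0.1731]
t=2: π = [0.1129, 0.1810, 0.1208, 0.2110, 0.2032, 0.1711]
t=3: π = [0.1133, 0.1788, 0.1222, 0.2143, 0.2000, 0.1715]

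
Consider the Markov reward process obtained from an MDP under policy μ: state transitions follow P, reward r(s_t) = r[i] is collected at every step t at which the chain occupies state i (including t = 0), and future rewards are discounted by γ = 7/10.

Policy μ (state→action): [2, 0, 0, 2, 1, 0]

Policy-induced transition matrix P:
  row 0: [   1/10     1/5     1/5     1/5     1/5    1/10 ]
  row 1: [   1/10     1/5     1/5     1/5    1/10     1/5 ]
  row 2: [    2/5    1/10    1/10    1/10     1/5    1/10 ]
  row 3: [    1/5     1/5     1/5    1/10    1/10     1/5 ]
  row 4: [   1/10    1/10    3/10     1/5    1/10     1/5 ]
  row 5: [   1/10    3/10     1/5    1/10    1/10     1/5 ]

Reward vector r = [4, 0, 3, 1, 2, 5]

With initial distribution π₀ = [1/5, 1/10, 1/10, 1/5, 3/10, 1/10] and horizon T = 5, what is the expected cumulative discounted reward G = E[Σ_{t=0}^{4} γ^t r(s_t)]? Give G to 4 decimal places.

t=0: π = [0.2000, 0.1000, 0.1000, 0.2000, 0.3000, 0.1000], E[r] = 2.4000, γ^t·E[r] = 2.400000, running G = 2.400000
t=1: π = [0.1500, 0.1700, 0.2200, 0.1600, 0.1300, 0.1700], E[r] = 2.5300, γ^t·E[r] = 1.771000, running G = 4.171000
t=2: π = [0.1820, 0.1820, 0.1910, 0.1450, 0.1370, 0.1630], E[r] = 2.5350, γ^t·E[r] = 1.242150, running G = 5.413150
t=3: π = [0.1718, 0.1835, 0.1946, 0.1501, 0.1373, 0.1627], E[r] = 2.5092, γ^t·E[r] = 0.860656, running G = 6.273806
t=4: π = [0.1734, 0.1831, 0.1943, 0.1493, 0.1366, 0.1634], E[r] = 2.5157, γ^t·E[r] = 0.604022, running G = 6.877828

G = 6.8778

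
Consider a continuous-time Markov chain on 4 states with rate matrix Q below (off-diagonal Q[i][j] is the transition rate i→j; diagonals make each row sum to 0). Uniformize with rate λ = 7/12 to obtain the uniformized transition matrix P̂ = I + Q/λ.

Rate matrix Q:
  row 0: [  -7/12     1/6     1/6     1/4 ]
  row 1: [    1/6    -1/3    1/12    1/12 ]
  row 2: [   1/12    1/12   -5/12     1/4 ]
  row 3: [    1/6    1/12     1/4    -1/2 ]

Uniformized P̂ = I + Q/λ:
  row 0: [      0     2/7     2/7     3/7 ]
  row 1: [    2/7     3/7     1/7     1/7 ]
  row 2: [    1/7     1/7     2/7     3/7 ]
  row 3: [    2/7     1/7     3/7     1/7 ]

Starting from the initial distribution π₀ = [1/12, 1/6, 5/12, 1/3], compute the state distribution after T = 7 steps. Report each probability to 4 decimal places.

t=0: π = [0.0833, 0.1667, 0.4167, 0.3333]
t=1: π = [0.2024, 0.2024, 0.3095, 0.2857]
t=2: π = [0.1837, 0.2296, 0.2976, 0.2891]
t=3: π = [0.1907, 0.2347, 0.2942, 0.2804]
t=4: π = [0.1892, 0.2372, 0.2922, 0.2814]
t=5: π = [0.1899, 0.2376, 0.2920, 0.2804]
t=6: π = [0.1897, 0.2379, 0.2918, 0.2806]
t=7: π = [0.1898, 0.2379, 0.2918, 0.2804]

π = [0.1898, 0.2379, 0.2918, 0.2804]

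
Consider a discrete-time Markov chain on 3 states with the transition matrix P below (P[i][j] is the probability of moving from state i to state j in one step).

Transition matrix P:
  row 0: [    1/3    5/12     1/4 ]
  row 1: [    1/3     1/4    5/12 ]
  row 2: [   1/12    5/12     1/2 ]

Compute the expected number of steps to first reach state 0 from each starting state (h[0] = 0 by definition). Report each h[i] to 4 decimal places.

h = [0.0000, 4.5517, 5.7931]

First-step conditioning: h[0] = 0; for i ≠ 0, h[i] = 1 + Σ_k P[i][k]·h[k].
  h[1] = 1 + 1/4·h[1] + 5/12·h[2]
  h[2] = 1 + 5/12·h[1] + 1/2·h[2]
Solving the 2×2 linear system over states ≠ 0 gives exactly h = [0, 132/29, 168/29] (h[0] = 0 is the target).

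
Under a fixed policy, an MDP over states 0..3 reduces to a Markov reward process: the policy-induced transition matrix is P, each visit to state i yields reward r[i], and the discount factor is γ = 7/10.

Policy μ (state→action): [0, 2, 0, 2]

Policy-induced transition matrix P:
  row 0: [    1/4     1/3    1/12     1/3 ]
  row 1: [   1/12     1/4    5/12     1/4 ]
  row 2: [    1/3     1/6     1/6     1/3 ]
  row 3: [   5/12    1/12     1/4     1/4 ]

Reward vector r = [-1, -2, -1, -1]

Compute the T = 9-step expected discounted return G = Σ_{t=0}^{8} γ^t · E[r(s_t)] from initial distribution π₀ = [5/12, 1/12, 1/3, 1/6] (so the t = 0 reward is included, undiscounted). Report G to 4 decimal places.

t=0: π = [0.4167, 0.0833, 0.3333, 0.1667], E[r] = -1.0833, γ^t·E[r] = -1.083333, running G = -1.083333
t=1: π = [0.2917, 0.2292, 0.1667, 0.3125], E[r] = -1.2292, γ^t·E[r] = -0.860417, running G = -1.943750
t=2: π = [0.2778, 0.2083, 0.2257, 0.2882], E[r] = -1.2083, γ^t·E[r] = -0.592083, running G = -2.535833
t=3: π = [0.2821, 0.2063, 0.2196, 0.2920], E[r] = -1.2063, γ^t·E[r] = -0.413764, running G = -2.949597
t=4: π = [0.2826, 0.2065, 0.2191, 0.2918], E[r] = -1.2065, γ^t·E[r] = -0.289692, running G = -3.239289
t=5: π = [0.2825, 0.2067, 0.2191, 0.2918], E[r] = -1.2067, γ^t·E[r] = -0.202803, running G = -3.442092
t=6: π = [0.2824, 0.2066, 0.2191, 0.2918], E[r] = -1.2066, γ^t·E[r] = -0.141961, running G = -3.584053
t=7: π = [0.2825, 0.2066, 0.2191, 0.2918], E[r] = -1.2066, γ^t·E[r] = -0.099372, running G = -3.683426
t=8: π = [0.2825, 0.2066, 0.2191, 0.2918], E[r] = -1.2066, γ^t·E[r] = -0.069561, running G = -3.752986

G = -3.7530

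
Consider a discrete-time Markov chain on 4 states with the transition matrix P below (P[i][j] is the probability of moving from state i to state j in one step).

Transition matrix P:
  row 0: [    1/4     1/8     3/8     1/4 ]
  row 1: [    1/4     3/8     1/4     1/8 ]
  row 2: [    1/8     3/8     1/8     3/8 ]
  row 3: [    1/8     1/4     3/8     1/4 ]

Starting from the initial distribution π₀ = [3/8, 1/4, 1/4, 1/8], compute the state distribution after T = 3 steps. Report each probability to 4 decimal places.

π = [0.1846, 0.2976, 0.2705, 0.2473]

t=0: π = [0.3750, 0.2500, 0.2500, 0.1250]
t=1: π = [0.2031, 0.2656, 0.2813, 0.2500]
t=2: π = [0.1836, 0.2930, 0.2715, 0.2520]
t=3: π = [0.1846, 0.2976, 0.2705, 0.2473]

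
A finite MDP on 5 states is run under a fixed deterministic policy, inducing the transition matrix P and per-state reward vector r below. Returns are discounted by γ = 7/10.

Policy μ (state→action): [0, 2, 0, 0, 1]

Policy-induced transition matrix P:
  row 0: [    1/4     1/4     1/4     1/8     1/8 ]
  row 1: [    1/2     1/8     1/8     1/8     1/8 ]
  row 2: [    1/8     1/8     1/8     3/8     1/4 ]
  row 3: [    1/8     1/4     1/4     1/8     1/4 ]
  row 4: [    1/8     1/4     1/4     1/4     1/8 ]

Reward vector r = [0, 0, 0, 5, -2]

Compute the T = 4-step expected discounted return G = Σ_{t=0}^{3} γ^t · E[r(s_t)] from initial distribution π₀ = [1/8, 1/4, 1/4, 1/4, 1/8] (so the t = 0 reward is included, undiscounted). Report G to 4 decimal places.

t=0: π = [0.1250, 0.2500, 0.2500, 0.2500, 0.1250], E[r] = 1.0000, γ^t·E[r] = 1.000000, running G = 1.000000
t=1: π = [0.2344, 0.1875, 0.1875, 0.2031, 0.1875], E[r] = 0.6406, γ^t·E[r] = 0.448438, running G = 1.448438
t=2: π = [0.2246, 0.2031, 0.2031, 0.1953, 0.1738], E[r] = 0.6289, γ^t·E[r] = 0.308164, running G = 1.756602
t=3: π = [0.2292, 0.1992, 0.1992, 0.1975, 0.1748], E[r] = 0.6379, γ^t·E[r] = 0.218813, running G = 1.975415

G = 1.9754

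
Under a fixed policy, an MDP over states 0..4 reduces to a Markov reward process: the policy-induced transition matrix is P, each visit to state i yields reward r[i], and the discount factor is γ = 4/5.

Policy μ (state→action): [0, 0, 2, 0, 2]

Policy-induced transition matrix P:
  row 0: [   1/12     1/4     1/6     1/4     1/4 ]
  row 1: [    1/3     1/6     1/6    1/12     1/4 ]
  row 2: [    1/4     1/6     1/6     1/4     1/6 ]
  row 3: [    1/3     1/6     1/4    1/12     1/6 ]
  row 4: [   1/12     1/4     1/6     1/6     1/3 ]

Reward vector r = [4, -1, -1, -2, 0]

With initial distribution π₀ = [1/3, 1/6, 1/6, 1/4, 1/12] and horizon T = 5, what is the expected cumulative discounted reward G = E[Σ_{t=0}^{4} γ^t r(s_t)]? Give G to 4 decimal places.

G = 0.7682

t=0: π = [0.3333, 0.1667, 0.1667, 0.2500, 0.0833], E[r] = 0.5000, γ^t·E[r] = 0.500000, running G = 0.500000
t=1: π = [0.2153, 0.2014, 0.1875, 0.1736, 0.2222], E[r] = 0.1250, γ^t·E[r] = 0.100000, running G = 0.600000
t=2: π = [0.2083, 0.2031, 0.1811, 0.1690, 0.2384], E[r] = 0.1111, γ^t·E[r] = 0.071111, running G = 0.671111
t=3: π = [0.2065, 0.2039, 0.1807, 0.1681, 0.2407], E[r] = 0.1053, γ^t·E[r] = 0.053926, running G = 0.725037
t=4: π = [0.2065, 0.2039, 0.1807, 0.1679, 0.2410], E[r] = 0.1053, γ^t·E[r] = 0.043151, running G = 0.768188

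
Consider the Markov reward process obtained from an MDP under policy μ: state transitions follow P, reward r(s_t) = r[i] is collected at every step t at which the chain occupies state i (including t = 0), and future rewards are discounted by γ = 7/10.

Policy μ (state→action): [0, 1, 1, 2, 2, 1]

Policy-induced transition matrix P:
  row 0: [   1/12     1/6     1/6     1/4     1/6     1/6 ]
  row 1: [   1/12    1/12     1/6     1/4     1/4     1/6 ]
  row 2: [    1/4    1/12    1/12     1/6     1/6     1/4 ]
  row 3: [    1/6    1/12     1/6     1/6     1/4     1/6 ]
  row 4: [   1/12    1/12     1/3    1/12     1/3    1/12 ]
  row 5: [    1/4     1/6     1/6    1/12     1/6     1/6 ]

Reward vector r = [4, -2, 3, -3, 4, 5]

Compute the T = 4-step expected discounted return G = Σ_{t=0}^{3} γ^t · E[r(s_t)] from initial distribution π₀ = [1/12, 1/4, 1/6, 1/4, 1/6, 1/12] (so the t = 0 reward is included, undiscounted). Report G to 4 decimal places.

G = 4.0585

t=0: π = [0.0833, 0.2500, 0.1667, 0.2500, 0.1667, 0.0833], E[r] = 0.6667, γ^t·E[r] = 0.666667, running G = 0.666667
t=1: π = [0.1458, 0.0972, 0.1806, 0.1736, 0.2361, 0.1667], E[r] = 2.1875, γ^t·E[r] = 1.531250, running G = 2.197917
t=2: π = [0.1557, 0.1094, 0.1910, 0.1534, 0.2286, 0.1620], E[r] = 2.2413, γ^t·E[r] = 1.098247, running G = 3.296163
t=3: π = [0.1549, 0.1098, 0.1889, 0.1562, 0.2267, 0.1635], E[r] = 2.2224, γ^t·E[r] = 0.762288, running G = 4.058452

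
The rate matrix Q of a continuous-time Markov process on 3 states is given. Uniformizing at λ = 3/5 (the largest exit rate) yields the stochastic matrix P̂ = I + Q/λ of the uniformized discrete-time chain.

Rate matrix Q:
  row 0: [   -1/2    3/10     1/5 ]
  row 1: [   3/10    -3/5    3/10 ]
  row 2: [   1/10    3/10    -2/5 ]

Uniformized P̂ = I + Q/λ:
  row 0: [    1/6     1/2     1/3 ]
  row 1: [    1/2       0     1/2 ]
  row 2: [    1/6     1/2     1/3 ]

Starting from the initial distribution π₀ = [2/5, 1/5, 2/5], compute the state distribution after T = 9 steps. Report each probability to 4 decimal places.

t=0: π = [0.4000, 0.2000, 0.4000]
t=1: π = [0.2333, 0.4000, 0.3667]
t=2: π = [0.3000, 0.3000, 0.4000]
t=3: π = [0.2667, 0.3500, 0.3833]
t=4: π = [0.2833, 0.3250, 0.3917]
t=5: π = [0.2750, 0.3375, 0.3875]
t=6: π = [0.2792, 0.3313, 0.3896]
t=7: π = [0.2771, 0.3344, 0.3885]
t=8: π = [0.2781, 0.3328, 0.3891]
t=9: π = [0.2776, 0.3336, 0.3888]

π = [0.2776, 0.3336, 0.3888]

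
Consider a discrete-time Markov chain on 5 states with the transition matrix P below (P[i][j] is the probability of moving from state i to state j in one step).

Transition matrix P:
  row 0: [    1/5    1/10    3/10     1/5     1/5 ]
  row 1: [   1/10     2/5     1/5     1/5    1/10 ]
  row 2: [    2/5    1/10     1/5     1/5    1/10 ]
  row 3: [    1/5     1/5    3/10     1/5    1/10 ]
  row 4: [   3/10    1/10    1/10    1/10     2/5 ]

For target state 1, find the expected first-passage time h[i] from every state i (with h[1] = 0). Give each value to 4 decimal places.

First-step conditioning: h[1] = 0; for i ≠ 1, h[i] = 1 + Σ_k P[i][k]·h[k].
  h[0] = 1 + 1/5·h[0] + 3/10·h[2] + 1/5·h[3] + 1/5·h[4]
  h[2] = 1 + 2/5·h[0] + 1/5·h[2] + 1/5·h[3] + 1/10·h[4]
  h[3] = 1 + 1/5·h[0] + 3/10·h[2] + 1/5·h[3] + 1/10·h[4]
  h[4] = 1 + 3/10·h[0] + 1/10·h[2] + 1/10·h[3] + 2/5·h[4]
Solving the 4×4 linear system over states ≠ 1 gives exactly h = [1415/167, 0, 4240/501, 3815/501, 4300/501] (h[1] = 0 is the target).

h = [8.4731, 0.0000, 8.4631, 7.6148, 8.5828]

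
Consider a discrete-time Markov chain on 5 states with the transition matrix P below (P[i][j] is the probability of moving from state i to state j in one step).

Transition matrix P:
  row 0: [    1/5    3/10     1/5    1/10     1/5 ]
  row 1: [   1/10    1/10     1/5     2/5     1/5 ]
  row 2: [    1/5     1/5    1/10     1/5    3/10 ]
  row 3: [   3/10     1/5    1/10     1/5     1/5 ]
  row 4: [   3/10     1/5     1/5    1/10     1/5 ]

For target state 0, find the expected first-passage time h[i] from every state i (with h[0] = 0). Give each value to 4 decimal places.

h = [0.0000, 4.7701, 4.4097, 4.0051, 4.0456]

First-step conditioning: h[0] = 0; for i ≠ 0, h[i] = 1 + Σ_k P[i][k]·h[k].
  h[1] = 1 + 1/10·h[1] + 1/5·h[2] + 2/5·h[3] + 1/5·h[4]
  h[2] = 1 + 1/5·h[1] + 1/10·h[2] + 1/5·h[3] + 3/10·h[4]
  h[3] = 1 + 1/5·h[1] + 1/10·h[2] + 1/5·h[3] + 1/5·h[4]
  h[4] = 1 + 1/5·h[1] + 1/5·h[2] + 1/10·h[3] + 1/5·h[4]
Solving the 4×4 linear system over states ≠ 0 gives exactly h = [0, 12970/2719, 11990/2719, 10890/2719, 11000/2719] (h[0] = 0 is the target).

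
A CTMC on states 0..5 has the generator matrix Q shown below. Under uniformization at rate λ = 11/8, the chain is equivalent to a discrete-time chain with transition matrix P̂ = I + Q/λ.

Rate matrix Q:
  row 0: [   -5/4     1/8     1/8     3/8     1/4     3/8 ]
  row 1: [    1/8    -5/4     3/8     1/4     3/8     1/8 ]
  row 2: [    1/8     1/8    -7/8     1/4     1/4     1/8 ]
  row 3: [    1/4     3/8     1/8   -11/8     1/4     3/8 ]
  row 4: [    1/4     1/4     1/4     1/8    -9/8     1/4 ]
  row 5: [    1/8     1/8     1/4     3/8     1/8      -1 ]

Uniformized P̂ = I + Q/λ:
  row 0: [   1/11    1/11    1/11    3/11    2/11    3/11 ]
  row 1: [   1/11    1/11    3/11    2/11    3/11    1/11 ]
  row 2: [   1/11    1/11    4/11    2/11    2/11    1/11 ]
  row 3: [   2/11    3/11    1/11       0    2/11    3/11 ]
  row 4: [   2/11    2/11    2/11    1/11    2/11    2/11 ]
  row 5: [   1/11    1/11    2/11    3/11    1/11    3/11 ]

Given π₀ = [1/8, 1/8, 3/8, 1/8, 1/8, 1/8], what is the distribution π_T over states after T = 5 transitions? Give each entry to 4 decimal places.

t=0: π = [0.1250, 0.1250, 0.3750, 0.1250, 0.1250, 0.1250]
t=1: π = [0.1136, 0.1250, 0.2386, 0.1705, 0.1818, 0.1705]
t=2: π = [0.1229, 0.1384, 0.2107, 0.1601, 0.1777, 0.1901]
t=3: π = [0.1216, 0.1362, 0.2070, 0.1650, 0.1771, 0.1931]
t=4: π = [0.1220, 0.1370, 0.2058, 0.1643, 0.1766, 0.1942]
t=5: π = [0.1219, 0.1368, 0.2057, 0.1646, 0.1766, 0.1943]

π = [0.1219, 0.1368, 0.2057, 0.1646, 0.1766, 0.1943]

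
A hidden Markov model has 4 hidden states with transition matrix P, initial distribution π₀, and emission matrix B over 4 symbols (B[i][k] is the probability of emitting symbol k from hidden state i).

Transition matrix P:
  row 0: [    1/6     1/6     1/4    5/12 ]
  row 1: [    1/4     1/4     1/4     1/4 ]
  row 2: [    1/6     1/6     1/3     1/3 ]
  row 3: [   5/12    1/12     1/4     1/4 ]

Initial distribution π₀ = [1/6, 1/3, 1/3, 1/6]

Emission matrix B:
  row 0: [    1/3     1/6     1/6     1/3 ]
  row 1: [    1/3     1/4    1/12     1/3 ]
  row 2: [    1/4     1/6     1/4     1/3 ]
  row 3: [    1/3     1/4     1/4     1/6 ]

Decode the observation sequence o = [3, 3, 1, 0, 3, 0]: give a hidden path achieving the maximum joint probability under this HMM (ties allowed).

t=0: δ = [5.556e-02, 1.111e-01, 1.111e-01, 2.778e-02]  (obs o_0=3)
t=1: δ = [9.259e-03, 9.259e-03, 1.235e-02, 6.173e-03]  ψ = [1, 1, 2, 2]  (obs o_1=3)
t=2: δ = [4.287e-04, 5.787e-04, 6.859e-04, 1.029e-03]  ψ = [3, 1, 2, 2]  (obs o_2=1)
t=3: δ = [1.429e-04, 4.823e-05, 6.430e-05, 8.573e-05]  ψ = [3, 1, 3, 3]  (obs o_3=0)
t=4: δ = [1.191e-05, 7.938e-06, 1.191e-05, 9.923e-06]  ψ = [3, 0, 0, 0]  (obs o_4=3)
t=5: δ = [1.378e-06, 6.615e-07, 9.923e-07, 1.654e-06]  ψ = [3, 0, 2, 0]  (obs o_5=0)
backtrack: best end state = 3; path = [2, 2, 3, 3, 0, 3]

path = [2, 2, 3, 3, 0, 3]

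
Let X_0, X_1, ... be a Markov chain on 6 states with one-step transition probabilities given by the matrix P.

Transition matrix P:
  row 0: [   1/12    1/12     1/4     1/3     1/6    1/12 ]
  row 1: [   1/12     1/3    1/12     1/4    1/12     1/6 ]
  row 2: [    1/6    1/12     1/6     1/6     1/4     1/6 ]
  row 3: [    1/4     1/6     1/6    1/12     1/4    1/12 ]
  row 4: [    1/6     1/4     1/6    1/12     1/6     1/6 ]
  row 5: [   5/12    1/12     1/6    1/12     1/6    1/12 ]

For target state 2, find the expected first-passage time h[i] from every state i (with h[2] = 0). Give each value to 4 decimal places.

First-step conditioning: h[2] = 0; for i ≠ 2, h[i] = 1 + Σ_k P[i][k]·h[k].
  h[0] = 1 + 1/12·h[0] + 1/12·h[1] + 1/3·h[3] + 1/6·h[4] + 1/12·h[5]
  h[1] = 1 + 1/12·h[0] + 1/3·h[1] + 1/4·h[3] + 1/12·h[4] + 1/6·h[5]
  h[3] = 1 + 1/4·h[0] + 1/6·h[1] + 1/12·h[3] + 1/4·h[4] + 1/12·h[5]
  h[4] = 1 + 1/6·h[0] + 1/4·h[1] + 1/12·h[3] + 1/6·h[4] + 1/6·h[5]
  h[5] = 1 + 5/12·h[0] + 1/12·h[1] + 1/12·h[3] + 1/6·h[4] + 1/12·h[5]
Solving the 5×5 linear system over states ≠ 2 gives exactly h = [243864/44273, 294612/44273, 0, 265152/44273, 268572/44273, 258864/44273] (h[2] = 0 is the target).

h = [5.5082, 6.6544, 0.0000, 5.9890, 6.0663, 5.8470]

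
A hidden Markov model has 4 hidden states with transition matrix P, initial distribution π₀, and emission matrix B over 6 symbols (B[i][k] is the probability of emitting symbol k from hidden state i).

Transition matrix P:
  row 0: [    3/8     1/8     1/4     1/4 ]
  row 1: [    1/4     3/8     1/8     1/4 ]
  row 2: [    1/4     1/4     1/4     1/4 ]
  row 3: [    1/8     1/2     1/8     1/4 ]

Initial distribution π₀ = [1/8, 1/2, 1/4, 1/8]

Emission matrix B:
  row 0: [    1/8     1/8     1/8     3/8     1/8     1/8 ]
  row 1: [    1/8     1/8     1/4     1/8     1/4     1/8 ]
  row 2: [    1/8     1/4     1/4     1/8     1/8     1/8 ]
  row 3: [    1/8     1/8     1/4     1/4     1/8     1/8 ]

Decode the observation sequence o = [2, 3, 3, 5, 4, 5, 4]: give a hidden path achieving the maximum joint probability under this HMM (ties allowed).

t=0: δ = [1.562e-02, 1.250e-01, 6.250e-02, 3.125e-02]  (obs o_0=2)
t=1: δ = [1.172e-02, 5.859e-03, 1.953e-03, 7.812e-03]  ψ = [1, 1, 1, 1]  (obs o_1=3)
t=2: δ = [1.648e-03, 4.883e-04, 3.662e-04, 7.324e-04]  ψ = [0, 3, 0, 0]  (obs o_2=3)
t=3: δ = [7.725e-05, 4.578e-05, 5.150e-05, 5.150e-05]  ψ = [0, 3, 0, 0]  (obs o_3=5)
t=4: δ = [3.621e-06, 6.437e-06, 2.414e-06, 2.414e-06]  ψ = [0, 3, 0, 0]  (obs o_4=4)
t=5: δ = [2.012e-07, 3.017e-07, 1.132e-07, 2.012e-07]  ψ = [1, 1, 0, 1]  (obs o_5=5)
t=6: δ = [9.430e-09, 2.829e-08, 6.286e-09, 9.430e-09]  ψ = [0, 1, 0, 1]  (obs o_6=4)
backtrack: best end state = 1; path = [1, 0, 0, 3, 1, 1, 1]

path = [1, 0, 0, 3, 1, 1, 1]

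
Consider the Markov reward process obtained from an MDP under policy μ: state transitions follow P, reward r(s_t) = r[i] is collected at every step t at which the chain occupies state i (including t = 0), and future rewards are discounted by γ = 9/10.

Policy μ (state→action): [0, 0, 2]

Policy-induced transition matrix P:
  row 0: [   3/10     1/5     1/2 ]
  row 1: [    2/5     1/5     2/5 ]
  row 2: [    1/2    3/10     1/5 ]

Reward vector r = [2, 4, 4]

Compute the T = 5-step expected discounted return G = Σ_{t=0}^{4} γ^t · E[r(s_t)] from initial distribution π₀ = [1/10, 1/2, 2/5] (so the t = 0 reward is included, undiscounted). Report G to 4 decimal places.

G = 13.6730

t=0: π = [0.1000, 0.5000, 0.4000], E[r] = 3.8000, γ^t·E[r] = 3.800000, running G = 3.800000
t=1: π = [0.4300, 0.2400, 0.3300], E[r] = 3.1400, γ^t·E[r] = 2.826000, running G = 6.626000
t=2: π = [0.3900, 0.2330, 0.3770], E[r] = 3.2200, γ^t·E[r] = 2.608200, running G = 9.234200
t=3: π = [0.3987, 0.2377, 0.3636], E[r] = 3.2026, γ^t·E[r] = 2.334695, running G = 11.568895
t=4: π = [0.3965, 0.2364, 0.3672], E[r] = 3.2070, γ^t·E[r] = 2.104126, running G = 13.673021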